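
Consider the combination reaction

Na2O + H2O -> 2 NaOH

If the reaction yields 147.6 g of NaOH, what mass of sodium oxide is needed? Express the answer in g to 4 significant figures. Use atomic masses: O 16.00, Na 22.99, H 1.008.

M(NaOH) = 22.99 + 16.00 + 1.008 = 39.998 g/mol.
M(Na2O) = 2(22.99) + 16.00 = 61.98 g/mol.
n(NaOH) = 147.60 g / 39.998 g/mol = 3.6902 mol.
From the equation the NaOH:Na2O mole ratio is 2:1, so n(Na2O) = 3.6902 × 1/2 = 1.8451 mol.
Mass of Na2O = 1.8451 mol × 61.98 g/mol = 114.36 g.

114.4 g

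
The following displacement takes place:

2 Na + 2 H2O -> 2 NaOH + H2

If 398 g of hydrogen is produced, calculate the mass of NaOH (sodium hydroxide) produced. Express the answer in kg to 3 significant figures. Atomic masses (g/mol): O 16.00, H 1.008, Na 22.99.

M(H2) = 2(1.008) = 2.016 g/mol.
M(NaOH) = 22.99 + 16.00 + 1.008 = 39.998 g/mol.
n(H2) = 398.0 g / 2.016 g/mol = 197.4 mol.
From the equation the H2:NaOH mole ratio is 1:2, so n(NaOH) = 197.4 × 2/1 = 394.8 mol.
Mass of NaOH = 394.8 mol × 39.998 g/mol = 15790 g.
Converting to kg: 15790 g = 15.8 kg.

15.8 kg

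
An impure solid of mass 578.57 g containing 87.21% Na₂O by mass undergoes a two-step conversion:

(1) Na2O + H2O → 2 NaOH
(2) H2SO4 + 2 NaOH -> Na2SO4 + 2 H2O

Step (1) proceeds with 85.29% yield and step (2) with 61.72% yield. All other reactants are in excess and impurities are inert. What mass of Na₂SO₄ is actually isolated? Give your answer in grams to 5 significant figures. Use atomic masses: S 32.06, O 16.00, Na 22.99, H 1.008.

608.70 g

Pure Na2O = 578.57 × 0.8721 = 504.571 g.
M(Na2O) = 2(22.99) + 16.00 = 61.98 g/mol.
M(Na2SO4) = 2(22.99) + 32.06 + 4(16.00) = 142.04 g/mol.
n(Na2O) = 504.571 / 61.98 = 8.14087 mol.
Step 1 (Na2O:NaOH = 1:2): theoretical n(NaOH) = 16.2817 mol; at 85.29% yield, n(NaOH) = 13.8867 mol.
Step 2 (NaOH:Na2SO4 = 2:1): theoretical n(Na2SO4) = 6.94334 mol, so theoretical mass = 6.94334 × 142.04 = 986.233 g.
At 61.72% yield, actual mass of Na2SO4 = 986.233 × 0.6172 = 608.703 g.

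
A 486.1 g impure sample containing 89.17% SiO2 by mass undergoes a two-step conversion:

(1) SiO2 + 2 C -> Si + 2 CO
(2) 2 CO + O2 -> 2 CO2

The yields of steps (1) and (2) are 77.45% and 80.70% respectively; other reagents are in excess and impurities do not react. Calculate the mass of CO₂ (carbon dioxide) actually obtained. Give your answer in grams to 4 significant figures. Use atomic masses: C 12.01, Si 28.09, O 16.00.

Pure SiO2 = 486.1 × 0.8917 = 433.46 g.
M(SiO2) = 28.09 + 2(16.00) = 60.09 g/mol.
M(CO2) = 12.01 + 2(16.00) = 44.01 g/mol.
n(SiO2) = 433.46 / 60.09 = 7.2134 mol.
Step 1 (SiO2:CO = 1:2): theoretical n(CO) = 14.427 mol; at 77.45% yield, n(CO) = 11.174 mol.
Step 2 (CO:CO2 = 2:2): theoretical n(CO2) = 11.174 mol, so theoretical mass = 11.174 × 44.01 = 491.75 g.
At 80.70% yield, actual mass of CO2 = 491.75 × 0.8070 = 396.84 g.

396.8 g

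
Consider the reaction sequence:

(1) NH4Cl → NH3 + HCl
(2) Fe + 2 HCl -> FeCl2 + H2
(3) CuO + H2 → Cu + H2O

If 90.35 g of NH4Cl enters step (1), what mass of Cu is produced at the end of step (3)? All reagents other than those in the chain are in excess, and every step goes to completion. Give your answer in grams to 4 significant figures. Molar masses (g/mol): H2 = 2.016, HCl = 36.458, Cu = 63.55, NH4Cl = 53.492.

53.67 g

n(NH4Cl) = 90.35 / 53.492 = 1.6890 mol.
Reaction (1): NH4Cl→HCl ratio 1:1 ⇒ n(HCl) = 1.6890 mol.
Reaction (2): HCl→H2 ratio 2:1 ⇒ n(H2) = 0.84452 mol.
Reaction (3): H2→Cu ratio 1:1 ⇒ n(Cu) = 0.84452 mol.
Mass of Cu = 0.84452 × 63.55 = 53.669 g.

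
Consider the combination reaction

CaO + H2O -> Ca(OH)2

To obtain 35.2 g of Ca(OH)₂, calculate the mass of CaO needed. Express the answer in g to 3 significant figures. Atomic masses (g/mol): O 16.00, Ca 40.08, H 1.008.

M(Ca(OH)2) = 40.08 + 2(16.00) + 2(1.008) = 74.096 g/mol.
M(CaO) = 40.08 + 16.00 = 56.08 g/mol.
n(Ca(OH)2) = 35.20 g / 74.096 g/mol = 0.4751 mol.
From the equation the Ca(OH)2:CaO mole ratio is 1:1, so n(CaO) = 0.4751 × 1/1 = 0.4751 mol.
Mass of CaO = 0.4751 mol × 56.08 g/mol = 26.64 g.

26.6 g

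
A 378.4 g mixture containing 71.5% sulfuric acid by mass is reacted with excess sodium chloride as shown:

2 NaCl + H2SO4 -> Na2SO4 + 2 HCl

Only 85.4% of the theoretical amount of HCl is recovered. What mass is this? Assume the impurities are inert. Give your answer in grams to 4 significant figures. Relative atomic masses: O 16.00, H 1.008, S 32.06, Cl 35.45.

Pure H2SO4 available = 378.4 g × 0.715 = 270.56 g.
M(H2SO4) = 2(1.008) + 32.06 + 4(16.00) = 98.076 g/mol.
M(HCl) = 1.008 + 35.45 = 36.458 g/mol.
n(H2SO4) = 270.56 g / 98.076 g/mol = 2.7586 mol.
From the equation the H2SO4:HCl mole ratio is 1:2, so n(HCl) = 2.7586 × 2/1 = 5.5173 mol.
Mass of HCl = 5.5173 mol × 36.458 g/mol = 201.15 g.
Actual mass collected = 201.15 g × 0.854 = 171.78 g.

171.8 g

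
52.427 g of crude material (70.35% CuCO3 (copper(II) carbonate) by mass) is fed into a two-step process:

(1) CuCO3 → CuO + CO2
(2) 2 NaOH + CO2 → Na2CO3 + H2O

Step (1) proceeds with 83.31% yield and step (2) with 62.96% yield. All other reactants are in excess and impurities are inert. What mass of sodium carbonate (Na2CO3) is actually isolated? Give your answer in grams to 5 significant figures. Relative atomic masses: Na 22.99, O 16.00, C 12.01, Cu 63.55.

Pure CuCO3 = 52.427 × 0.7035 = 36.8824 g.
M(CuCO3) = 63.55 + 12.01 + 3(16.00) = 123.56 g/mol.
M(Na2CO3) = 2(22.99) + 12.01 + 3(16.00) = 105.99 g/mol.
n(CuCO3) = 36.8824 / 123.56 = 0.298498 mol.
Step 1 (CuCO3:CO2 = 1:1): theoretical n(CO2) = 0.298498 mol; at 83.31% yield, n(CO2) = 0.248679 mol.
Step 2 (CO2:Na2CO3 = 1:1): theoretical n(Na2CO3) = 0.248679 mol, so theoretical mass = 0.248679 × 105.99 = 26.3574 g.
At 62.96% yield, actual mass of Na2CO3 = 26.3574 × 0.6296 = 16.5946 g.

16.595 g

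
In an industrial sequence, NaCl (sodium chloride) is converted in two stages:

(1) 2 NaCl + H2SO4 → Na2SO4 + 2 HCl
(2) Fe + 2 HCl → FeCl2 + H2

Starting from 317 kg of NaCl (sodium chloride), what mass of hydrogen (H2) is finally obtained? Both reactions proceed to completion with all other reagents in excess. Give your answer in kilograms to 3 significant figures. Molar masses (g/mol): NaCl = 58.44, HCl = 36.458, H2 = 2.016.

5.47 kg

317 kg = 317000 g.
n(NaCl) = 317000 / 58.44 = 5424 mol.
Step 1 gives a 2:2 ratio of NaCl to HCl, so n(HCl) = 5424 mol.
In step 2 the HCl:H2 ratio is 2:1, so n(H2) = 2712 mol.
Mass of H2 = 2712 × 2.016 = 5468 g = 5.47 kg.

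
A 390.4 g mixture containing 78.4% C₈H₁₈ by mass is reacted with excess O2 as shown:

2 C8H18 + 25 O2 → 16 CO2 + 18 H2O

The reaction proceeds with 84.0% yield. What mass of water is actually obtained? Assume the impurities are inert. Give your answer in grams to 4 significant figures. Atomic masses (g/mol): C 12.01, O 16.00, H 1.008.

Pure C8H18 available = 390.4 g × 0.784 = 306.07 g.
M(C8H18) = 8(12.01) + 18(1.008) = 114.224 g/mol.
M(H2O) = 2(1.008) + 16.00 = 18.016 g/mol.
n(C8H18) = 306.07 g / 114.224 g/mol = 2.6796 mol.
From the equation the C8H18:H2O mole ratio is 2:18, so n(H2O) = 2.6796 × 18/2 = 24.116 mol.
Mass of H2O = 24.116 mol × 18.016 g/mol = 434.48 g.
Actual mass collected = 434.48 g × 0.840 = 364.96 g.

365.0 g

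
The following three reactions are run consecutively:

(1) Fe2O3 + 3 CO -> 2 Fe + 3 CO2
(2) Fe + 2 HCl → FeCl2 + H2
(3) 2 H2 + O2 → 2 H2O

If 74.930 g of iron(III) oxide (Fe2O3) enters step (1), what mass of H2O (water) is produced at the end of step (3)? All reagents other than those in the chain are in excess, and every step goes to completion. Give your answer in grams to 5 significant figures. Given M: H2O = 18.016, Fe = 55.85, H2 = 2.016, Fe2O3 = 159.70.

n(Fe2O3) = 74.930 / 159.70 = 0.469192 mol.
Reaction (1): Fe2O3→Fe ratio 1:2 ⇒ n(Fe) = 0.938384 mol.
Reaction (2): Fe→H2 ratio 1:1 ⇒ n(H2) = 0.938384 mol.
Reaction (3): H2→H2O ratio 2:2 ⇒ n(H2O) = 0.938384 mol.
Mass of H2O = 0.938384 × 18.016 = 16.9059 g.

16.906 g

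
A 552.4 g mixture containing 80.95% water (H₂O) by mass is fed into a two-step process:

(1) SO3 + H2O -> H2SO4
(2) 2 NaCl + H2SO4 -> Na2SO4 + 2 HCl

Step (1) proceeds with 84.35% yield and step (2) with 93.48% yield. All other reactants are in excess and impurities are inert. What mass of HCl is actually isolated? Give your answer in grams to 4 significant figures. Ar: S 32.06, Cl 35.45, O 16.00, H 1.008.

Pure H2O = 552.4 × 0.8095 = 447.17 g.
M(H2O) = 2(1.008) + 16.00 = 18.016 g/mol.
M(HCl) = 1.008 + 35.45 = 36.458 g/mol.
n(H2O) = 447.17 / 18.016 = 24.821 mol.
Step 1 (H2O:H2SO4 = 1:1): theoretical n(H2SO4) = 24.821 mol; at 84.35% yield, n(H2SO4) = 20.936 mol.
Step 2 (H2SO4:HCl = 1:2): theoretical n(HCl) = 41.872 mol, so theoretical mass = 41.872 × 36.458 = 1526.6 g.
At 93.48% yield, actual mass of HCl = 1526.6 × 0.9348 = 1427.0 g.

1427 g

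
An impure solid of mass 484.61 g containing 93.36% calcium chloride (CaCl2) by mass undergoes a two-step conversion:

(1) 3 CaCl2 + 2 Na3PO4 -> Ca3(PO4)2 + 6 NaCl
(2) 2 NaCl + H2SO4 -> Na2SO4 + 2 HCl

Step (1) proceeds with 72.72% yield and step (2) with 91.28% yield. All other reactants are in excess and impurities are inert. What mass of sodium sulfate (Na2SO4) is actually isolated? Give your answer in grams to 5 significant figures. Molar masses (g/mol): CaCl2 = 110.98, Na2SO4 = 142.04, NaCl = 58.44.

Pure CaCl2 = 484.61 × 0.9336 = 452.432 g.
n(CaCl2) = 452.432 / 110.98 = 4.07670 mol.
Step 1 (CaCl2:NaCl = 3:6): theoretical n(NaCl) = 8.15340 mol; at 72.72% yield, n(NaCl) = 5.92915 mol.
Step 2 (NaCl:Na2SO4 = 2:1): theoretical n(Na2SO4) = 2.96457 mol, so theoretical mass = 2.96457 × 142.04 = 421.088 g.
At 91.28% yield, actual mass of Na2SO4 = 421.088 × 0.9128 = 384.369 g.

384.37 g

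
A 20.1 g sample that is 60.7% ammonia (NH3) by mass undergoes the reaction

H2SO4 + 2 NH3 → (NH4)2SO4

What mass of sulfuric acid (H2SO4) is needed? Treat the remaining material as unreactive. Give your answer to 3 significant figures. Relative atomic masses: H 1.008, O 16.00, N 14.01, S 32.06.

35.1 g

Mass of pure NH3 = 20.1 g × 0.607 = 12.20 g.
M(NH3) = 14.01 + 3(1.008) = 17.034 g/mol.
M(H2SO4) = 2(1.008) + 32.06 + 4(16.00) = 98.076 g/mol.
n(NH3) = 12.20 g / 17.034 g/mol = 0.7163 mol.
From the equation the NH3:H2SO4 mole ratio is 2:1, so n(H2SO4) = 0.7163 × 1/2 = 0.3581 mol.
Mass of H2SO4 = 0.3581 mol × 98.076 g/mol = 35.12 g.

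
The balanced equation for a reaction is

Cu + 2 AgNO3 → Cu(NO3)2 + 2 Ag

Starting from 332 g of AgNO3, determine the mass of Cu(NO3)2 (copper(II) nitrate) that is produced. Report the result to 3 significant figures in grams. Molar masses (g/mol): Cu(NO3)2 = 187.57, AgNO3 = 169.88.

183 g

n(AgNO3) = 332.0 g / 169.88 g/mol = 1.954 mol.
From the equation the AgNO3:Cu(NO3)2 mole ratio is 2:1, so n(Cu(NO3)2) = 1.954 × 1/2 = 0.9772 mol.
Mass of Cu(NO3)2 = 0.9772 mol × 187.57 g/mol = 183.3 g.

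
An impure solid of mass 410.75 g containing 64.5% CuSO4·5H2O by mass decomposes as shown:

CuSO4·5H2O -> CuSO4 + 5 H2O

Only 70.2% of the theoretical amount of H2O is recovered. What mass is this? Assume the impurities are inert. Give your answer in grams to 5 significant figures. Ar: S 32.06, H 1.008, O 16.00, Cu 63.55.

Pure CuSO4·5H2O available = 410.75 g × 0.645 = 264.934 g.
M(CuSO4·5H2O) = 63.55 + 32.06 + 9(16.00) + 10(1.008) = 249.69 g/mol.
M(H2O) = 2(1.008) + 16.00 = 18.016 g/mol.
n(CuSO4·5H2O) = 264.934 g / 249.69 g/mol = 1.06105 mol.
From the equation the CuSO4·5H2O:H2O mole ratio is 1:5, so n(H2O) = 1.06105 × 5/1 = 5.30525 mol.
Mass of H2O = 5.30525 mol × 18.016 g/mol = 95.5794 g.
Actual mass collected = 95.5794 g × 0.702 = 67.0968 g.

67.097 g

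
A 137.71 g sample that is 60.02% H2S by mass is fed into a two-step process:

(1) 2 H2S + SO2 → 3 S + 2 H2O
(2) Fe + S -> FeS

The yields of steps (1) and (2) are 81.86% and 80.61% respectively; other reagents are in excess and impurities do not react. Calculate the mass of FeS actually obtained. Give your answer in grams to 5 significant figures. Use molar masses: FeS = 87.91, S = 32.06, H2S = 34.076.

Pure H2S = 137.71 × 0.6002 = 82.6535 g.
n(H2S) = 82.6535 / 34.076 = 2.42556 mol.
Step 1 (H2S:S = 2:3): theoretical n(S) = 3.63835 mol; at 81.86% yield, n(S) = 2.97835 mol.
Step 2 (S:FeS = 1:1): theoretical n(FeS) = 2.97835 mol, so theoretical mass = 2.97835 × 87.91 = 261.827 g.
At 80.61% yield, actual mass of FeS = 261.827 × 0.8061 = 211.059 g.

211.06 g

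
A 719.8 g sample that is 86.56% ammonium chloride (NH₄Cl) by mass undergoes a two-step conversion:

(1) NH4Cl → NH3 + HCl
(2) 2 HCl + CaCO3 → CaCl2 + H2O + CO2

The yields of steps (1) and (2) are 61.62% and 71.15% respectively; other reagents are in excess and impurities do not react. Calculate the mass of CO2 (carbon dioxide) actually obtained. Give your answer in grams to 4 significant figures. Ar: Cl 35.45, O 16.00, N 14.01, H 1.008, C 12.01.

Pure NH4Cl = 719.8 × 0.8656 = 623.06 g.
M(NH4Cl) = 14.01 + 4(1.008) + 35.45 = 53.492 g/mol.
M(CO2) = 12.01 + 2(16.00) = 44.01 g/mol.
n(NH4Cl) = 623.06 / 53.492 = 11.648 mol.
Step 1 (NH4Cl:HCl = 1:1): theoretical n(HCl) = 11.648 mol; at 61.62% yield, n(HCl) = 7.1773 mol.
Step 2 (HCl:CO2 = 2:1): theoretical n(CO2) = 3.5887 mol, so theoretical mass = 3.5887 × 44.01 = 157.94 g.
At 71.15% yield, actual mass of CO2 = 157.94 × 0.7115 = 112.37 g.

112.4 g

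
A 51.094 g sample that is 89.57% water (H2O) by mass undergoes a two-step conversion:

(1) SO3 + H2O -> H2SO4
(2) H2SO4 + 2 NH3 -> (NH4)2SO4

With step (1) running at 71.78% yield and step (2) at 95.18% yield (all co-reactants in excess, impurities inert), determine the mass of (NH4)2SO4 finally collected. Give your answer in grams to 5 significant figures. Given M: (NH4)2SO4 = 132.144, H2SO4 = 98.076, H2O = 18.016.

229.34 g

Pure H2O = 51.094 × 0.8957 = 45.7649 g.
n(H2O) = 45.7649 / 18.016 = 2.54024 mol.
Step 1 (H2O:H2SO4 = 1:1): theoretical n(H2SO4) = 2.54024 mol; at 71.78% yield, n(H2SO4) = 1.82338 mol.
Step 2 (H2SO4:(NH4)2SO4 = 1:1): theoretical n((NH4)2SO4) = 1.82338 mol, so theoretical mass = 1.82338 × 132.144 = 240.949 g.
At 95.18% yield, actual mass of (NH4)2SO4 = 240.949 × 0.9518 = 229.335 g.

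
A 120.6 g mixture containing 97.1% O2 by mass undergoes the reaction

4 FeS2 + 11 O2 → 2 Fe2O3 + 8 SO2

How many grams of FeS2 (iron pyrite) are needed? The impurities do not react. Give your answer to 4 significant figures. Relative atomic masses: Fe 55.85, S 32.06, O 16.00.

159.6 g

Mass of pure O2 = 120.6 g × 0.971 = 117.10 g.
M(O2) = 2(16.00) = 32.00 g/mol.
M(FeS2) = 55.85 + 2(32.06) = 119.97 g/mol.
n(O2) = 117.10 g / 32.00 g/mol = 3.6595 mol.
From the equation the O2:FeS2 mole ratio is 11:4, so n(FeS2) = 3.6595 × 4/11 = 1.3307 mol.
Mass of FeS2 = 1.3307 mol × 119.97 g/mol = 159.65 g.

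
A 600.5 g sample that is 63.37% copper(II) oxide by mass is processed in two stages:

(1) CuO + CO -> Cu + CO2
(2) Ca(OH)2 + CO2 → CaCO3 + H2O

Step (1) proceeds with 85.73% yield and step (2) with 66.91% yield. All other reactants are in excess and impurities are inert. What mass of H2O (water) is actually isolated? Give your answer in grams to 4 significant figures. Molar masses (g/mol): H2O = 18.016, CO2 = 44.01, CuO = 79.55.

49.44 g

Pure CuO = 600.5 × 0.6337 = 380.54 g.
n(CuO) = 380.54 / 79.55 = 4.7836 mol.
Step 1 (CuO:CO2 = 1:1): theoretical n(CO2) = 4.7836 mol; at 85.73% yield, n(CO2) = 4.1010 mol.
Step 2 (CO2:H2O = 1:1): theoretical n(H2O) = 4.1010 mol, so theoretical mass = 4.1010 × 18.016 = 73.884 g.
At 66.91% yield, actual mass of H2O = 73.884 × 0.6691 = 49.435 g.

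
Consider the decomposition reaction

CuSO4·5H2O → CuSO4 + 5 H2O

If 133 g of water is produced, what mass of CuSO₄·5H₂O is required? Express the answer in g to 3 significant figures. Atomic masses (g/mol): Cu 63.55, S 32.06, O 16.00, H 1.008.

M(H2O) = 2(1.008) + 16.00 = 18.016 g/mol.
M(CuSO4·5H2O) = 63.55 + 32.06 + 9(16.00) + 10(1.008) = 249.69 g/mol.
n(H2O) = 133.0 g / 18.016 g/mol = 7.382 mol.
From the equation the H2O:CuSO4·5H2O mole ratio is 5:1, so n(CuSO4·5H2O) = 7.382 × 1/5 = 1.476 mol.
Mass of CuSO4·5H2O = 1.476 mol × 249.69 g/mol = 368.7 g.

369 g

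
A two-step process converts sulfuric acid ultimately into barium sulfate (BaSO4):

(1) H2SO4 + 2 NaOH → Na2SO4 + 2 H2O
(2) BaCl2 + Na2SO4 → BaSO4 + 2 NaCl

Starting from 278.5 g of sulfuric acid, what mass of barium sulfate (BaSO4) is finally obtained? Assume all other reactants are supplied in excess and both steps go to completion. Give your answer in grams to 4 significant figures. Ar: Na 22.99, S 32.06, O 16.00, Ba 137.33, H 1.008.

662.7 g

M(H2SO4) = 2(1.008) + 32.06 + 4(16.00) = 98.076 g/mol.
M(BaSO4) = 137.33 + 32.06 + 4(16.00) = 233.39 g/mol.
n(H2SO4) = 278.50 / 98.076 = 2.8396 mol.
Step 1 gives a 1:1 ratio of H2SO4 to Na2SO4, so n(Na2SO4) = 2.8396 mol.
In step 2 the Na2SO4:BaSO4 ratio is 1:1, so n(BaSO4) = 2.8396 mol.
Mass of BaSO4 = 2.8396 × 233.39 = 662.74 g.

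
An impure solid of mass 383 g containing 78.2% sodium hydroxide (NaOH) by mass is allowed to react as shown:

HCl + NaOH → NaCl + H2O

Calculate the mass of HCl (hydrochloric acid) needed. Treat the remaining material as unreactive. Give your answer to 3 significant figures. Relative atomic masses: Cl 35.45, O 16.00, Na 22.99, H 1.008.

Mass of pure NaOH = 383 g × 0.782 = 299.5 g.
M(NaOH) = 22.99 + 16.00 + 1.008 = 39.998 g/mol.
M(HCl) = 1.008 + 35.45 = 36.458 g/mol.
n(NaOH) = 299.5 g / 39.998 g/mol = 7.488 mol.
From the equation the NaOH:HCl mole ratio is 1:1, so n(HCl) = 7.488 × 1/1 = 7.488 mol.
Mass of HCl = 7.488 mol × 36.458 g/mol = 273.0 g.

273 g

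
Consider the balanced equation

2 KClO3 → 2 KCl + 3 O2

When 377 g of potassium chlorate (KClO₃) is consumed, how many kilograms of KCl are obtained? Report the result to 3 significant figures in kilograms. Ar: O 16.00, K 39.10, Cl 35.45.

M(KClO3) = 39.10 + 35.45 + 3(16.00) = 122.55 g/mol.
M(KCl) = 39.10 + 35.45 = 74.55 g/mol.
n(KClO3) = 377.0 g / 122.55 g/mol = 3.076 mol.
From the equation the KClO3:KCl mole ratio is 2:2, so n(KCl) = 3.076 × 2/2 = 3.076 mol.
Mass of KCl = 3.076 mol × 74.55 g/mol = 229.3 g.
Converting to kg: 229.3 g = 0.229 kg.

0.229 kg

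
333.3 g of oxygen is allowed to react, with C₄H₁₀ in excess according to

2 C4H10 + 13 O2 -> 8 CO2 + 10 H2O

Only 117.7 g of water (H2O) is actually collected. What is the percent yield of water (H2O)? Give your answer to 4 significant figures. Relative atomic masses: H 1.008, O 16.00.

M(O2) = 2(16.00) = 32.00 g/mol.
M(H2O) = 2(1.008) + 16.00 = 18.016 g/mol.
n(O2) = 333.30 g / 32.00 g/mol = 10.416 mol.
From the equation the O2:H2O mole ratio is 13:10, so n(H2O) = 10.416 × 10/13 = 8.0120 mol.
Mass of H2O = 8.0120 mol × 18.016 g/mol = 144.34 g.
This is the theoretical yield. Percent yield = 117.7 g / 144.34 g × 100% = 81.541%.

81.54 %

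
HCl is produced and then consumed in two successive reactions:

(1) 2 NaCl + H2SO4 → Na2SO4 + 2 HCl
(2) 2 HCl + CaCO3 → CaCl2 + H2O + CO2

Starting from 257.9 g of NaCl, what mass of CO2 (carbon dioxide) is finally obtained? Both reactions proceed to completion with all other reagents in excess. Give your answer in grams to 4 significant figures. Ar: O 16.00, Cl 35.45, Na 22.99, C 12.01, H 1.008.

M(NaCl) = 22.99 + 35.45 = 58.44 g/mol.
M(CO2) = 12.01 + 2(16.00) = 44.01 g/mol.
n(NaCl) = 257.90 / 58.44 = 4.4131 mol.
Step 1 gives a 2:2 ratio of NaCl to HCl, so n(HCl) = 4.4131 mol.
In step 2 the HCl:CO2 ratio is 2:1, so n(CO2) = 2.2065 mol.
Mass of CO2 = 2.2065 × 44.01 = 97.110 g.

97.11 g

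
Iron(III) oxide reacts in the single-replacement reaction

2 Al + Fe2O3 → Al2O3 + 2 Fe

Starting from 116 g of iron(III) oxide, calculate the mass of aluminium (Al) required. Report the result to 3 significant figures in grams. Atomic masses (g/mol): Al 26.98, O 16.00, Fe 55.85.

M(Fe2O3) = 2(55.85) + 3(16.00) = 159.70 g/mol.
M(Al) = 26.98 g/mol.
n(Fe2O3) = 116.0 g / 159.70 g/mol = 0.7264 mol.
From the equation the Fe2O3:Al mole ratio is 1:2, so n(Al) = 0.7264 × 2/1 = 1.453 mol.
Mass of Al = 1.453 mol × 26.98 g/mol = 39.19 g.

39.2 g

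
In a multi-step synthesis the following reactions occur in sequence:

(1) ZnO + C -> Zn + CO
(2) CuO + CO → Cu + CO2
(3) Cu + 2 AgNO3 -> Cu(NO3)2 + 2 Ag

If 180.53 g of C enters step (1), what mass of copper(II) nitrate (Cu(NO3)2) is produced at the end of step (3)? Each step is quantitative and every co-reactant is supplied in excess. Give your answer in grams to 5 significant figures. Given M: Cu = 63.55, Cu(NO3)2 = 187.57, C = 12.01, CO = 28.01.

n(C) = 180.53 / 12.01 = 15.0316 mol.
Reaction (1): C→CO ratio 1:1 ⇒ n(CO) = 15.0316 mol.
Reaction (2): CO→Cu ratio 1:1 ⇒ n(Cu) = 15.0316 mol.
Reaction (3): Cu→Cu(NO3)2 ratio 1:1 ⇒ n(Cu(NO3)2) = 15.0316 mol.
Mass of Cu(NO3)2 = 15.0316 × 187.57 = 2819.48 g.

2819.5 g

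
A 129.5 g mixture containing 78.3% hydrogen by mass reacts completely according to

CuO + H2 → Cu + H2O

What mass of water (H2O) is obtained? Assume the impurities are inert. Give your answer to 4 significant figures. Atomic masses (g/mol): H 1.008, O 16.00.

906.1 g

Mass of pure H2 = 129.5 g × 0.783 = 101.40 g.
M(H2) = 2(1.008) = 2.016 g/mol.
M(H2O) = 2(1.008) + 16.00 = 18.016 g/mol.
n(H2) = 101.40 g / 2.016 g/mol = 50.297 mol.
From the equation the H2:H2O mole ratio is 1:1, so n(H2O) = 50.297 × 1/1 = 50.297 mol.
Mass of H2O = 50.297 mol × 18.016 g/mol = 906.15 g.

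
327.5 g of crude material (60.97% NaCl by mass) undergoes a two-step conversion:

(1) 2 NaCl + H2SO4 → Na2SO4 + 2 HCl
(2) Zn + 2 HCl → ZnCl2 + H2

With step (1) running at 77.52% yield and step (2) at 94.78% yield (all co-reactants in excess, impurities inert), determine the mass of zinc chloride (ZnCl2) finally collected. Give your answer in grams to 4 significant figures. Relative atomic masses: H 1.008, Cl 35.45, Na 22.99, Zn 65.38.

171.1 g

Pure NaCl = 327.5 × 0.6097 = 199.68 g.
M(NaCl) = 22.99 + 35.45 = 58.44 g/mol.
M(ZnCl2) = 65.38 + 2(35.45) = 136.28 g/mol.
n(NaCl) = 199.68 / 58.44 = 3.4168 mol.
Step 1 (NaCl:HCl = 2:2): theoretical n(HCl) = 3.4168 mol; at 77.52% yield, n(HCl) = 2.6487 mol.
Step 2 (HCl:ZnCl2 = 2:1): theoretical n(ZnCl2) = 1.3243 mol, so theoretical mass = 1.3243 × 136.28 = 180.48 g.
At 94.78% yield, actual mass of ZnCl2 = 180.48 × 0.9478 = 171.06 g.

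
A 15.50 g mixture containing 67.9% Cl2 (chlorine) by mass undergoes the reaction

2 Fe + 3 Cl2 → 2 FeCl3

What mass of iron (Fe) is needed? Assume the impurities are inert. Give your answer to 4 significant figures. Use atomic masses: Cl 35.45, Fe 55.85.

Mass of pure Cl2 = 15.50 g × 0.679 = 10.524 g.
M(Cl2) = 2(35.45) = 70.90 g/mol.
M(Fe) = 55.85 g/mol.
n(Cl2) = 10.524 g / 70.90 g/mol = 0.14844 mol.
From the equation the Cl2:Fe mole ratio is 3:2, so n(Fe) = 0.14844 × 2/3 = 0.098961 mol.
Mass of Fe = 0.098961 mol × 55.85 g/mol = 5.5270 g.

5.527 g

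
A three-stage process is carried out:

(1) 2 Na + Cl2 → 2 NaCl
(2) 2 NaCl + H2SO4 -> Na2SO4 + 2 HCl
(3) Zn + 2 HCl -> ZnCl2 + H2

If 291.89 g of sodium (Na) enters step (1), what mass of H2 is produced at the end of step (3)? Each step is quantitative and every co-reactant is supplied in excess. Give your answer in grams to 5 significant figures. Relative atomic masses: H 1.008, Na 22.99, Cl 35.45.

12.798 g

M(Na) = 22.99 g/mol.
M(H2) = 2(1.008) = 2.016 g/mol.
n(Na) = 291.89 / 22.99 = 12.6964 mol.
Reaction (1): Na→NaCl ratio 2:2 ⇒ n(NaCl) = 12.6964 mol.
Reaction (2): NaCl→HCl ratio 2:2 ⇒ n(HCl) = 12.6964 mol.
Reaction (3): HCl→H2 ratio 2:1 ⇒ n(H2) = 6.34819 mol.
Mass of H2 = 6.34819 × 2.016 = 12.7980 g.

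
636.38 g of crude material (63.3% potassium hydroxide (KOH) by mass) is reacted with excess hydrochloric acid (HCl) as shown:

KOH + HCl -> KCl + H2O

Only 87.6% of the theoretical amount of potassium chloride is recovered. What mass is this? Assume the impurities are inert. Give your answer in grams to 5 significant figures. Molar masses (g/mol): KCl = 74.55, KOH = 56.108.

468.86 g

Pure KOH available = 636.38 g × 0.633 = 402.829 g.
n(KOH) = 402.829 g / 56.108 g/mol = 7.17952 mol.
From the equation the KOH:KCl mole ratio is 1:1, so n(KCl) = 7.17952 × 1/1 = 7.17952 mol.
Mass of KCl = 7.17952 mol × 74.55 g/mol = 535.233 g.
Actual mass collected = 535.233 g × 0.876 = 468.864 g.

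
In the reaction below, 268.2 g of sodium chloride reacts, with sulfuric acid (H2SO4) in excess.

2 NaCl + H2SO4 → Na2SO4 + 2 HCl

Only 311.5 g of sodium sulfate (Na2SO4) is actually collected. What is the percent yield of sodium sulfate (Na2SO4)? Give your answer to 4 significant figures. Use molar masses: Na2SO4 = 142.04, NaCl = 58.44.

95.57 %

n(NaCl) = 268.20 g / 58.44 g/mol = 4.5893 mol.
From the equation the NaCl:Na2SO4 mole ratio is 2:1, so n(Na2SO4) = 4.5893 × 1/2 = 2.2947 mol.
Mass of Na2SO4 = 2.2947 mol × 142.04 g/mol = 325.93 g.
This is the theoretical yield. Percent yield = 311.5 g / 325.93 g × 100% = 95.572%.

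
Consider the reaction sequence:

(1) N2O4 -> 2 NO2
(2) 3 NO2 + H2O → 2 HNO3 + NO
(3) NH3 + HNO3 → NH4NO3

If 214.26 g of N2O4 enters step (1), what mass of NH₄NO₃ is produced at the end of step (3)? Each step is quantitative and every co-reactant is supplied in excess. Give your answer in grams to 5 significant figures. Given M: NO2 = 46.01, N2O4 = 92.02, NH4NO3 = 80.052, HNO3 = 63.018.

248.52 g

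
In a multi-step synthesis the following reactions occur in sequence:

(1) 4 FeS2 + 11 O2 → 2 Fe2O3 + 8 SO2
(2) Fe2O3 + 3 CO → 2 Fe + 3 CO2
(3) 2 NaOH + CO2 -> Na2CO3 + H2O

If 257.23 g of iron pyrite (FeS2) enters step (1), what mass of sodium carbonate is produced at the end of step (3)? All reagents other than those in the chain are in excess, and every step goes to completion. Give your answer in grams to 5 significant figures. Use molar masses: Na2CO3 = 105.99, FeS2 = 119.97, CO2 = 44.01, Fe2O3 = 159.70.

340.88 g

n(FeS2) = 257.23 / 119.97 = 2.14412 mol.
Reaction (1): FeS2→Fe2O3 ratio 4:2 ⇒ n(Fe2O3) = 1.07206 mol.
Reaction (2): Fe2O3→CO2 ratio 1:3 ⇒ n(CO2) = 3.21618 mol.
Reaction (3): CO2→Na2CO3 ratio 1:1 ⇒ n(Na2CO3) = 3.21618 mol.
Mass of Na2CO3 = 3.21618 × 105.99 = 340.883 g.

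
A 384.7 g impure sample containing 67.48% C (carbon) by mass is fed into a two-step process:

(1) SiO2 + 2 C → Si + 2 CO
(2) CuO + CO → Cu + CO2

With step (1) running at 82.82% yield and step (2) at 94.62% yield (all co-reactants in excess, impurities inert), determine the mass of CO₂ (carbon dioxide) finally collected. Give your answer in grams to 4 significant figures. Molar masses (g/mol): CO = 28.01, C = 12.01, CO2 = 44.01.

Pure C = 384.7 × 0.6748 = 259.60 g.
n(C) = 259.60 / 12.01 = 21.615 mol.
Step 1 (C:CO = 2:2): theoretical n(CO) = 21.615 mol; at 82.82% yield, n(CO) = 17.902 mol.
Step 2 (CO:CO2 = 1:1): theoretical n(CO2) = 17.902 mol, so theoretical mass = 17.902 × 44.01 = 787.85 g.
At 94.62% yield, actual mass of CO2 = 787.85 × 0.9462 = 745.46 g.

745.5 g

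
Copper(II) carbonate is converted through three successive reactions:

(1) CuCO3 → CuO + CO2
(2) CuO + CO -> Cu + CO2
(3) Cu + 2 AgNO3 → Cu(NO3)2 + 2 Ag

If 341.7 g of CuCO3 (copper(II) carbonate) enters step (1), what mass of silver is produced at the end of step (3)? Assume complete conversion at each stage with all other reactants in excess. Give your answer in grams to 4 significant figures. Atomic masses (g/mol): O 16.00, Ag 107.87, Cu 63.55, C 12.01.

596.6 g

M(CuCO3) = 63.55 + 12.01 + 3(16.00) = 123.56 g/mol.
M(Ag) = 107.87 g/mol.
n(CuCO3) = 341.7 / 123.56 = 2.7655 mol.
Reaction (1): CuCO3→CuO ratio 1:1 ⇒ n(CuO) = 2.7655 mol.
Reaction (2): CuO→Cu ratio 1:1 ⇒ n(Cu) = 2.7655 mol.
Reaction (3): Cu→Ag ratio 1:2 ⇒ n(Ag) = 5.5309 mol.
Mass of Ag = 5.5309 × 107.87 = 596.62 g.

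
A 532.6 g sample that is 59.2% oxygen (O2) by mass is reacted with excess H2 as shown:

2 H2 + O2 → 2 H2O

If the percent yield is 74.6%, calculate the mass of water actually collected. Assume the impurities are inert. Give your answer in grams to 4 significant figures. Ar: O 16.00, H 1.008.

264.9 g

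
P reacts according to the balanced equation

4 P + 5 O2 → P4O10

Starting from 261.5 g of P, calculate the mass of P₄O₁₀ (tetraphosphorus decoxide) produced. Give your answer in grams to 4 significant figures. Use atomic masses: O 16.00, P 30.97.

M(P) = 30.97 g/mol.
M(P4O10) = 4(30.97) + 10(16.00) = 283.88 g/mol.
n(P) = 261.50 g / 30.97 g/mol = 8.4437 mol.
From the equation the P:P4O10 mole ratio is 4:1, so n(P4O10) = 8.4437 × 1/4 = 2.1109 mol.
Mass of P4O10 = 2.1109 mol × 283.88 g/mol = 599.25 g.

599.2 g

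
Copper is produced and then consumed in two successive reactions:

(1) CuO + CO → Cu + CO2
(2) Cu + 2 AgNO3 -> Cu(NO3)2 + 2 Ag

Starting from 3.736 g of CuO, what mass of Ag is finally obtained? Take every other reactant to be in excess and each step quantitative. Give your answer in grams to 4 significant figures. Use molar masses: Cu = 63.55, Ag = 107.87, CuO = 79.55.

10.13 g

n(CuO) = 3.7360 / 79.55 = 0.046964 mol.
Step 1 gives a 1:1 ratio of CuO to Cu, so n(Cu) = 0.046964 mol.
In step 2 the Cu:Ag ratio is 1:2, so n(Ag) = 0.093928 mol.
Mass of Ag = 0.093928 × 107.87 = 10.132 g.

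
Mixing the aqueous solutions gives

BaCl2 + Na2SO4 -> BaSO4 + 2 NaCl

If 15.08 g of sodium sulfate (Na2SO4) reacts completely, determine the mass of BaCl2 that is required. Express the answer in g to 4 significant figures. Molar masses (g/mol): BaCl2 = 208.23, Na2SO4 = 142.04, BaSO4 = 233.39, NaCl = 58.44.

22.11 g

n(Na2SO4) = 15.080 g / 142.04 g/mol = 0.10617 mol.
From the equation the Na2SO4:BaCl2 mole ratio is 1:1, so n(BaCl2) = 0.10617 × 1/1 = 0.10617 mol.
Mass of BaCl2 = 0.10617 mol × 208.23 g/mol = 22.107 g.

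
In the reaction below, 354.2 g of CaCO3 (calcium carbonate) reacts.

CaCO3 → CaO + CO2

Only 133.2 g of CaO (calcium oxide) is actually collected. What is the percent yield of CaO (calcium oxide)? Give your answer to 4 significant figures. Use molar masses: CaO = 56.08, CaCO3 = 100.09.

67.12 %

n(CaCO3) = 354.20 g / 100.09 g/mol = 3.5388 mol.
From the equation the CaCO3:CaO mole ratio is 1:1, so n(CaO) = 3.5388 × 1/1 = 3.5388 mol.
Mass of CaO = 3.5388 mol × 56.08 g/mol = 198.46 g.
This is the theoretical yield. Percent yield = 133.2 g / 198.46 g × 100% = 67.118%.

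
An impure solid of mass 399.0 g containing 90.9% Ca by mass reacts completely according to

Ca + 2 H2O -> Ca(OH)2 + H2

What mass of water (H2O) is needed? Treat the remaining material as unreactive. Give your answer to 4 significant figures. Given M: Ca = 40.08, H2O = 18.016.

326.1 g

Mass of pure Ca = 399.0 g × 0.909 = 362.69 g.
n(Ca) = 362.69 g / 40.08 g/mol = 9.0492 mol.
From the equation the Ca:H2O mole ratio is 1:2, so n(H2O) = 9.0492 × 2/1 = 18.098 mol.
Mass of H2O = 18.098 mol × 18.016 g/mol = 326.06 g.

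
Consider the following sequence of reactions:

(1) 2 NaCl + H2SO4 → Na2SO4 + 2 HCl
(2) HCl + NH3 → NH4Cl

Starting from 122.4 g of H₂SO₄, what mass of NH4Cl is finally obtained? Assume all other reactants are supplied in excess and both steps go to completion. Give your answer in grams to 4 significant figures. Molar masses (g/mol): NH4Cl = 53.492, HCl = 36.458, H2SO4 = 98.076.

n(H2SO4) = 122.40 / 98.076 = 1.2480 mol.
Step 1 gives a 1:2 ratio of H2SO4 to HCl, so n(HCl) = 2.4960 mol.
In step 2 the HCl:NH4Cl ratio is 1:1, so n(NH4Cl) = 2.4960 mol.
Mass of NH4Cl = 2.4960 × 53.492 = 133.52 g.

133.5 g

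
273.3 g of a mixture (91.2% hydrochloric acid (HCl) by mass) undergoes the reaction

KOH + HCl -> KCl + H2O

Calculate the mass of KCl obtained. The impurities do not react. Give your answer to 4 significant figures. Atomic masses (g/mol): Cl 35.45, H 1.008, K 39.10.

509.7 g

Mass of pure HCl = 273.3 g × 0.912 = 249.25 g.
M(HCl) = 1.008 + 35.45 = 36.458 g/mol.
M(KCl) = 39.10 + 35.45 = 74.55 g/mol.
n(HCl) = 249.25 g / 36.458 g/mol = 6.8366 mol.
From the equation the HCl:KCl mole ratio is 1:1, so n(KCl) = 6.8366 × 1/1 = 6.8366 mol.
Mass of KCl = 6.8366 mol × 74.55 g/mol = 509.67 g.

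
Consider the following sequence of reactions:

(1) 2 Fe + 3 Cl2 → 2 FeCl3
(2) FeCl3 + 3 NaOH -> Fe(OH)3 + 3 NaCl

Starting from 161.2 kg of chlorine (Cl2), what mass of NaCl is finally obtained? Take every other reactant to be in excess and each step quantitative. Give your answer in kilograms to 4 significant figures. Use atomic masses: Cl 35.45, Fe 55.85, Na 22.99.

M(Cl2) = 2(35.45) = 70.90 g/mol.
M(NaCl) = 22.99 + 35.45 = 58.44 g/mol.
161.2 kg = 161200 g.
n(Cl2) = 161200 / 70.90 = 2273.6 mol.
Step 1 gives a 3:2 ratio of Cl2 to FeCl3, so n(FeCl3) = 1515.7 mol.
In step 2 the FeCl3:NaCl ratio is 1:3, so n(NaCl) = 4547.2 mol.
Mass of NaCl = 4547.2 × 58.44 = 265740 g = 265.7 kg.

265.7 kg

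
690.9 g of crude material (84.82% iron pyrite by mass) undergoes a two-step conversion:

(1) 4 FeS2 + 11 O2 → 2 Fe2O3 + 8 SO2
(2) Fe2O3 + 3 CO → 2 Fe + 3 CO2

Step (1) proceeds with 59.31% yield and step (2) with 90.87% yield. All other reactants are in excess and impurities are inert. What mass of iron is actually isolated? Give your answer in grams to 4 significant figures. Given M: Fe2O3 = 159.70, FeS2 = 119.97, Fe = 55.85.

147.0 g

Pure FeS2 = 690.9 × 0.8482 = 586.02 g.
n(FeS2) = 586.02 / 119.97 = 4.8847 mol.
Step 1 (FeS2:Fe2O3 = 4:2): theoretical n(Fe2O3) = 2.4424 mol; at 59.31% yield, n(Fe2O3) = 1.4486 mol.
Step 2 (Fe2O3:Fe = 1:2): theoretical n(Fe) = 2.8971 mol, so theoretical mass = 2.8971 × 55.85 = 161.80 g.
At 90.87% yield, actual mass of Fe = 161.80 × 0.9087 = 147.03 g.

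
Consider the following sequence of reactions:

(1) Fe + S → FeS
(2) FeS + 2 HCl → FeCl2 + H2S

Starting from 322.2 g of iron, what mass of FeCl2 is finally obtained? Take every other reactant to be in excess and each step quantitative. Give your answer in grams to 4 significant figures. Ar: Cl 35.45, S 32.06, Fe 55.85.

731.2 g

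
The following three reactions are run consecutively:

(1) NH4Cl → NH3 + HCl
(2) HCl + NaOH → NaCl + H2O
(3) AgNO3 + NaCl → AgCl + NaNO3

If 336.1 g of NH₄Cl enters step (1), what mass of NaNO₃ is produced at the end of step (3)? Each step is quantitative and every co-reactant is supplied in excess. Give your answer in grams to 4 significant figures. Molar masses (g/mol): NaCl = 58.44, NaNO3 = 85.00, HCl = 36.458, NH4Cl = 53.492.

534.1 g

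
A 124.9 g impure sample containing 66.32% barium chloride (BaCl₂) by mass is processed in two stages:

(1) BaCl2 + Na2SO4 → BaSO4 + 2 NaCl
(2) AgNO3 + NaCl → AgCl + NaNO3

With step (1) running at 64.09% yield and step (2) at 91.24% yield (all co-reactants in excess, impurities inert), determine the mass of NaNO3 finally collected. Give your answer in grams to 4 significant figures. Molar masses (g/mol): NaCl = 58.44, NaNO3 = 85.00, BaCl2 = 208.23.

Pure BaCl2 = 124.9 × 0.6632 = 82.834 g.
n(BaCl2) = 82.834 / 208.23 = 0.39780 mol.
Step 1 (BaCl2:NaCl = 1:2): theoretical n(NaCl) = 0.79560 mol; at 64.09% yield, n(NaCl) = 0.50990 mol.
Step 2 (NaCl:NaNO3 = 1:1): theoretical n(NaNO3) = 0.50990 mol, so theoretical mass = 0.50990 × 85.00 = 43.341 g.
At 91.24% yield, actual mass of NaNO3 = 43.341 × 0.9124 = 39.545 g.

39.54 g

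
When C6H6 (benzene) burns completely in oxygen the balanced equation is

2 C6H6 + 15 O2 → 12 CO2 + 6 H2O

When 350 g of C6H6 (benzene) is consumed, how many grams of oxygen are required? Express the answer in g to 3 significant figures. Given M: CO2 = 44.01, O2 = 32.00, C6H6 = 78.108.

n(C6H6) = 350.0 g / 78.108 g/mol = 4.481 mol.
From the equation the C6H6:O2 mole ratio is 2:15, so n(O2) = 4.481 × 15/2 = 33.61 mol.
Mass of O2 = 33.61 mol × 32.00 g/mol = 1075 g.

1080 g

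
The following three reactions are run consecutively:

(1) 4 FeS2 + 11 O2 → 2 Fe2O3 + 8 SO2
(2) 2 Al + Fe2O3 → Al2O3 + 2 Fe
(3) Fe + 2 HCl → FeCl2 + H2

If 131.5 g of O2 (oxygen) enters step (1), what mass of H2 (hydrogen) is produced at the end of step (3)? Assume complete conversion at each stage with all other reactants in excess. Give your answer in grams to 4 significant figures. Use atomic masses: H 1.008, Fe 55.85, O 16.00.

3.013 g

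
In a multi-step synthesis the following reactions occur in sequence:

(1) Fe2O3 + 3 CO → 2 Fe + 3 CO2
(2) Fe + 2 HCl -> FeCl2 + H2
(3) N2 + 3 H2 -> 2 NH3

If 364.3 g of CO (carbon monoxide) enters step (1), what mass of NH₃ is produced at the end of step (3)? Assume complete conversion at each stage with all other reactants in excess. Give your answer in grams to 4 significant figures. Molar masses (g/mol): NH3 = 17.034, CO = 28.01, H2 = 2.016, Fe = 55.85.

98.46 g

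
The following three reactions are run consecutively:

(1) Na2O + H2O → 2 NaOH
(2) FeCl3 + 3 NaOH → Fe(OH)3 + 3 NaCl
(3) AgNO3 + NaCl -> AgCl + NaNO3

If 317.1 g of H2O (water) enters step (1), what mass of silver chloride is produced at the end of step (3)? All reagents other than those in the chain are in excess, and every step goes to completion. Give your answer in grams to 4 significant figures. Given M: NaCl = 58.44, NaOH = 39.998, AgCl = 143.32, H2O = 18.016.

5045 g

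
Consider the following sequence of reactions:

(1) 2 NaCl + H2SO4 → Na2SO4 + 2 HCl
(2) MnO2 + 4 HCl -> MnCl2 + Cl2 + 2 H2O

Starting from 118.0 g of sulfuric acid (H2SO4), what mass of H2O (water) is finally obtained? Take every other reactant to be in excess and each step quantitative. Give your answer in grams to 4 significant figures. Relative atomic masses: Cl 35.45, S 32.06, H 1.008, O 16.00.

21.68 g

M(H2SO4) = 2(1.008) + 32.06 + 4(16.00) = 98.076 g/mol.
M(H2O) = 2(1.008) + 16.00 = 18.016 g/mol.
n(H2SO4) = 118.00 / 98.076 = 1.2031 mol.
Step 1 gives a 1:2 ratio of H2SO4 to HCl, so n(HCl) = 2.4063 mol.
In step 2 the HCl:H2O ratio is 4:2, so n(H2O) = 1.2031 mol.
Mass of H2O = 1.2031 × 18.016 = 21.676 g.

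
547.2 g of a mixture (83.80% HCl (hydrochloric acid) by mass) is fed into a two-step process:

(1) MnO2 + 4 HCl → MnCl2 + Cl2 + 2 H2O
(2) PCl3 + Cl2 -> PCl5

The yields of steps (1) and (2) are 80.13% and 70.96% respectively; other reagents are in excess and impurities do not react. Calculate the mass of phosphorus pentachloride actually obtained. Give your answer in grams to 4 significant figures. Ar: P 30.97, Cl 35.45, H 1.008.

372.3 g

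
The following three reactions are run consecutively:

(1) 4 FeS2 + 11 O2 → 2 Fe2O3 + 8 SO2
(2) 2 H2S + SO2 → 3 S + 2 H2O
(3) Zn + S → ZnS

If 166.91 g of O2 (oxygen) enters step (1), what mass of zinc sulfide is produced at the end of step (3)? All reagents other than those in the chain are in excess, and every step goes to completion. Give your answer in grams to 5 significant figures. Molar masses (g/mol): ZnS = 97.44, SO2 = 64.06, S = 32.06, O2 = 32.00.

1108.9 g

n(O2) = 166.91 / 32.00 = 5.21594 mol.
Reaction (1): O2→SO2 ratio 11:8 ⇒ n(SO2) = 3.79341 mol.
Reaction (2): SO2→S ratio 1:3 ⇒ n(S) = 11.3802 mol.
Reaction (3): S→ZnS ratio 1:1 ⇒ n(ZnS) = 11.3802 mol.
Mass of ZnS = 11.3802 × 97.44 = 1108.89 g.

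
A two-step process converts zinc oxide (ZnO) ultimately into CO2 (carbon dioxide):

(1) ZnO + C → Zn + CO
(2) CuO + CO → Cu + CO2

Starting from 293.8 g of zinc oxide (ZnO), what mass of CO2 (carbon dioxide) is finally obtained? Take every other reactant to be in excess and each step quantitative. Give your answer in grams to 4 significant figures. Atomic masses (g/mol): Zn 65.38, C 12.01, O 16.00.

158.9 g

M(ZnO) = 65.38 + 16.00 = 81.38 g/mol.
M(CO2) = 12.01 + 2(16.00) = 44.01 g/mol.
n(ZnO) = 293.80 / 81.38 = 3.6102 mol.
Step 1 gives a 1:1 ratio of ZnO to CO, so n(CO) = 3.6102 mol.
In step 2 the CO:CO2 ratio is 1:1, so n(CO2) = 3.6102 mol.
Mass of CO2 = 3.6102 × 44.01 = 158.89 g.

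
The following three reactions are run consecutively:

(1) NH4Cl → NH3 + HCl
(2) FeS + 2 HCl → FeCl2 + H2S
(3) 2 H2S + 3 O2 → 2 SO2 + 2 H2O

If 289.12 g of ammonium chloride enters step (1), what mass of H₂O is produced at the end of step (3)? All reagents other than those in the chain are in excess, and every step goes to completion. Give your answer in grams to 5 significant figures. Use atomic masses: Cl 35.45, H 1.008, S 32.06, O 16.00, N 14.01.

M(NH4Cl) = 14.01 + 4(1.008) + 35.45 = 53.492 g/mol.
M(H2O) = 2(1.008) + 16.00 = 18.016 g/mol.
n(NH4Cl) = 289.12 / 53.492 = 5.40492 mol.
Reaction (1): NH4Cl→HCl ratio 1:1 ⇒ n(HCl) = 5.40492 mol.
Reaction (2): HCl→H2S ratio 2:1 ⇒ n(H2S) = 2.70246 mol.
Reaction (3): H2S→H2O ratio 2:2 ⇒ n(H2O) = 2.70246 mol.
Mass of H2O = 2.70246 × 18.016 = 48.6875 g.

48.688 g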